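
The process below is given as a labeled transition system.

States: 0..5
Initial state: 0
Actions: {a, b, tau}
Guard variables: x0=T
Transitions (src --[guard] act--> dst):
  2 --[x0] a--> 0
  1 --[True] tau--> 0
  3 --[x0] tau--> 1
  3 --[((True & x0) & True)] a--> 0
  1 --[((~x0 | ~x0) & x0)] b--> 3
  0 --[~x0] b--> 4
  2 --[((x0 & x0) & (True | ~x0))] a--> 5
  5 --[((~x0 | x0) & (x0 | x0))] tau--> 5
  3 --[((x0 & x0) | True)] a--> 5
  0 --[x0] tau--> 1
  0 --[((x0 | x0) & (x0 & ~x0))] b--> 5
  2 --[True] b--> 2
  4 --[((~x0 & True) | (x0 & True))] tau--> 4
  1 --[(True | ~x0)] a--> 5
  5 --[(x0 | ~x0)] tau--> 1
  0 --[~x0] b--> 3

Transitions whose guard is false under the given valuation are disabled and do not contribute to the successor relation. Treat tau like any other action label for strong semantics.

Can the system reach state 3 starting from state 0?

After dropping false guards: 12 live edges.
Layer 0: {0}
Layer 1: {1}  now seen {0,1}
Layer 2: {5}  now seen {0,1,5}
Reachable = {0,1,5}

Answer: UNREACHABLE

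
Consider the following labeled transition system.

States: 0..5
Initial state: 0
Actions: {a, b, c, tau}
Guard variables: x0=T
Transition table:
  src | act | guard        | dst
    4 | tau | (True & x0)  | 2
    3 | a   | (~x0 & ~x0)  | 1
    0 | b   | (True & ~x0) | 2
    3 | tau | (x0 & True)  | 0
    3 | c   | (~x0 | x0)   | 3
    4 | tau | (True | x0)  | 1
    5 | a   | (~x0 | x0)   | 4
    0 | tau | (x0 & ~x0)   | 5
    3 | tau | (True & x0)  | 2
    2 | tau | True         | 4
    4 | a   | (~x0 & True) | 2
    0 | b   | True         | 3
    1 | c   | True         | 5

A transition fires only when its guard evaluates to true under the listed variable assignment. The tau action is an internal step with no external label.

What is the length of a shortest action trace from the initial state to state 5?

Answer: 5

Analysis:
Breadth-first toward 5:
  depth 0: {0}
  depth 1: {3}
  depth 2: {2}
  depth 3: {4}
  depth 4: {1}
  depth 5: {5}
5 enters at depth 5; path b·tau·tau·tau·c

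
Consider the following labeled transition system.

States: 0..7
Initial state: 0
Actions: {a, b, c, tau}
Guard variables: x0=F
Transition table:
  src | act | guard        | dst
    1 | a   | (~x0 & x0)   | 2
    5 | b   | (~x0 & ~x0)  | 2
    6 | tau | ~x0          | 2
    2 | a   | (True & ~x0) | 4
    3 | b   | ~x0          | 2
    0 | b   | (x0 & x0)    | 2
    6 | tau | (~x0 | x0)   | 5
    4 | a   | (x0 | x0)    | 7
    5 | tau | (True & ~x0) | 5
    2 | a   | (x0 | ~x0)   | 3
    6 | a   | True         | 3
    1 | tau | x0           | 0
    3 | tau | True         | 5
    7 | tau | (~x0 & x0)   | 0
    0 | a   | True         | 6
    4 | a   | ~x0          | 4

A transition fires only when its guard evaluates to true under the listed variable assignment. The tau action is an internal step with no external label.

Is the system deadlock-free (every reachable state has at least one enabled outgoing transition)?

Answer: DEADLOCK-FREE

Analysis:
Reachable = {0,2,3,4,5,6}
  0: a→6  [1 exit(s)]
  2: a→3  a→4  [2 exit(s)]
  3: b→2  tau→5  [2 exit(s)]
  4: a→4  [1 exit(s)]
  5: b→2  tau→5  [2 exit(s)]
  6: a→3  tau→2  tau→5  [3 exit(s)]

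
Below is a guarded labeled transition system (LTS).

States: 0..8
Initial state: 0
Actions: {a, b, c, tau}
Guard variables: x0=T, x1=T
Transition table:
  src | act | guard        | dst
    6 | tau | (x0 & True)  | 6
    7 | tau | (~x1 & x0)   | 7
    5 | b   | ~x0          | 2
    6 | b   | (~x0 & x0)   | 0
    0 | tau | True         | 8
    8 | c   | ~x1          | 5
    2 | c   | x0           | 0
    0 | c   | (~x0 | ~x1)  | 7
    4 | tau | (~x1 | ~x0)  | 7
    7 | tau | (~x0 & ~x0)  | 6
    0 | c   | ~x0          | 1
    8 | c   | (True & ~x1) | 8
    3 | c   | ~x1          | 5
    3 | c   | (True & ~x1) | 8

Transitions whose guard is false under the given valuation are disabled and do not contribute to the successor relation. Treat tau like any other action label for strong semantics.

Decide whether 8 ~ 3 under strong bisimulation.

Answer: BISIMILAR

Working:
Refine partition for ~:
  round 0: {{0,1,2,3,4,5,6,7,8}}
  round 1: {{0,6},{1,3,4,5,7,8},{2}}
  round 2: {{0},{1,3,4,5,7,8},{2},{6}}
stable after 3 split(s): 4 block(s)
8∈{1,3,4,5,7,8}, 3∈{1,3,4,5,7,8}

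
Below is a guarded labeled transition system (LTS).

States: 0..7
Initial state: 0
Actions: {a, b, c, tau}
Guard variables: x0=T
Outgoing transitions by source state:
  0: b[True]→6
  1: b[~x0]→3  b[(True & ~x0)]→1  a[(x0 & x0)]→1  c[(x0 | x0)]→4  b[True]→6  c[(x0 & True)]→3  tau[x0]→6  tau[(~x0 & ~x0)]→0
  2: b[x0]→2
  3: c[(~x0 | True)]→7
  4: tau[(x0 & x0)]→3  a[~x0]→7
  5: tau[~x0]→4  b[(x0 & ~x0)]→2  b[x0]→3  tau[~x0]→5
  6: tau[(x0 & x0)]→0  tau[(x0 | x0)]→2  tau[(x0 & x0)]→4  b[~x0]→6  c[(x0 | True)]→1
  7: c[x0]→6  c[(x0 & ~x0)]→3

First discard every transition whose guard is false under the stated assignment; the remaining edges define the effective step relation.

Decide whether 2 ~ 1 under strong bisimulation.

Answer: NOT BISIMILAR

Working:
Compute ~ classes (split until stable):
  π0 = {{0,1,2,3,4,5,6,7}}
  π1 = {{0,2,5},{1},{3,7},{4},{6}}
  π2 = {{0},{1},{2},{3},{4},{5},{6},{7}}
stable after 3 split(s): 8 block(s)
class of 2: {2}; class of 1: {1}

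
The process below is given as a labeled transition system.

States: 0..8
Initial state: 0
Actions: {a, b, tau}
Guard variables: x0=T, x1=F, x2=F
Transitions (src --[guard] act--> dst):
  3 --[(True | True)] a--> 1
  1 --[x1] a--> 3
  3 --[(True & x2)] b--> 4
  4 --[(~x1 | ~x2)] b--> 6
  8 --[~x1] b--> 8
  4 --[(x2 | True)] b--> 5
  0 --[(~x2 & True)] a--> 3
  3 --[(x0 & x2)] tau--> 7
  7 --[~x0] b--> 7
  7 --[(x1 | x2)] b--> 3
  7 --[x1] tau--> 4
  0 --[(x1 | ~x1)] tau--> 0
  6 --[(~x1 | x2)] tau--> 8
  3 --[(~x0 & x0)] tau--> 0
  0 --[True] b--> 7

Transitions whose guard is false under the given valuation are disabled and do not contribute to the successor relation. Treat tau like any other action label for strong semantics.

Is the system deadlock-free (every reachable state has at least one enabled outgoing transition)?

Reach set: {0,1,3,7}
  0: a→3  b→7  tau→0  [deg 3]
  1: ∅  [STUCK]
  3: a→1  [deg 1]
  7: ∅  [STUCK]
Path to 1: a·a

Answer: DEADLOCK at state 1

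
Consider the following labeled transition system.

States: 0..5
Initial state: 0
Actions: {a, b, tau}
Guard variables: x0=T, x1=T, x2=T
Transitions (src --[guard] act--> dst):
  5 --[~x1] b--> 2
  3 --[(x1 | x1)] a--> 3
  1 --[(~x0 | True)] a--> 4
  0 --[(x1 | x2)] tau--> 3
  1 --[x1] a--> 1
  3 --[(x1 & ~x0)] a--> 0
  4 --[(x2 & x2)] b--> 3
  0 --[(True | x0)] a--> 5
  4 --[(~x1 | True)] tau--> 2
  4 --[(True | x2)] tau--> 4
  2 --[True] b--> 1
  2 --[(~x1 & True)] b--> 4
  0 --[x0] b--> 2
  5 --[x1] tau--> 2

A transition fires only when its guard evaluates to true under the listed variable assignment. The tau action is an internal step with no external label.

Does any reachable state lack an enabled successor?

Answer: DEADLOCK-FREE

Working:
Reach set: {0,1,2,3,4,5}
  0: a→5  b→2  tau→3  [deg 3]
  1: a→1  a→4  [deg 2]
  2: b→1  [deg 1]
  3: a→3  [deg 1]
  4: b→3  tau→2  tau→4  [deg 3]
  5: tau→2  [deg 1]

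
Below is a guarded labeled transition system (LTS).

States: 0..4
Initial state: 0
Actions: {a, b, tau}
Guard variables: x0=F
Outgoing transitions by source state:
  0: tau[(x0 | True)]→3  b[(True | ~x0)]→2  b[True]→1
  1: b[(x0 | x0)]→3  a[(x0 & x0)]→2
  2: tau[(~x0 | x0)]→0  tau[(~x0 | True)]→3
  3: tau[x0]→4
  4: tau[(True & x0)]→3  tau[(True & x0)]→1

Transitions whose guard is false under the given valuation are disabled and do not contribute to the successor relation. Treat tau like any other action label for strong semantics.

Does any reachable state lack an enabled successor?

Answer: DEADLOCK at state 1

Analysis:
Reachable = {0,1,2,3}
  0: b→1  b→2  tau→3  [3 exit(s)]
  1: ∅  [STUCK]
  2: tau→0  tau→3  [2 exit(s)]
  3: ∅  [STUCK]
witness 1: b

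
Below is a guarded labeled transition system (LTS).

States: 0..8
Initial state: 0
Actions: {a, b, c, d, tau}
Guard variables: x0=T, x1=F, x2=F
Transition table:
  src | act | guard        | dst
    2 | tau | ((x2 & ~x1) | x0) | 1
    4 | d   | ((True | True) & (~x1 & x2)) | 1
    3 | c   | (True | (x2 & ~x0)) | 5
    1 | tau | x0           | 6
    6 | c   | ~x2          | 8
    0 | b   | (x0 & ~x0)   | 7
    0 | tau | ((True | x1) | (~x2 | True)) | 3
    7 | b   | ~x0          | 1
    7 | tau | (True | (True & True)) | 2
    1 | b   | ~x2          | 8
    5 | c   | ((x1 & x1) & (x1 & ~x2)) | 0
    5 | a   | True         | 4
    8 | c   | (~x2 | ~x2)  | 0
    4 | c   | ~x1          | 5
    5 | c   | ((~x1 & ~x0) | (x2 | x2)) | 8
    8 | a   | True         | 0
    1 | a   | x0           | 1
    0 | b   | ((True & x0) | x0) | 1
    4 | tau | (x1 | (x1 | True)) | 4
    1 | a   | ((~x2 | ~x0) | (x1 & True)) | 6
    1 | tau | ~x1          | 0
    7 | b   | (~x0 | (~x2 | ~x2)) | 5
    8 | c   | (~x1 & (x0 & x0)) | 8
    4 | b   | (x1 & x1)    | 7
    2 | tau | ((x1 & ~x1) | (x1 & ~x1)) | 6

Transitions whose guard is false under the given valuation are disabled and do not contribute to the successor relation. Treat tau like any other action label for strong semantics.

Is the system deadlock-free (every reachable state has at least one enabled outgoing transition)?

Answer: DEADLOCK-FREE

Working:
Reachable = {0,1,3,4,5,6,8}
  0: b→1  tau→3  [2 out]
  1: a→1  a→6  b→8  tau→0  tau→6  [5 out]
  3: c→5  [1 out]
  4: c→5  tau→4  [2 out]
  5: a→4  [1 out]
  6: c→8  [1 out]
  8: a→0  c→0  c→8  [3 out]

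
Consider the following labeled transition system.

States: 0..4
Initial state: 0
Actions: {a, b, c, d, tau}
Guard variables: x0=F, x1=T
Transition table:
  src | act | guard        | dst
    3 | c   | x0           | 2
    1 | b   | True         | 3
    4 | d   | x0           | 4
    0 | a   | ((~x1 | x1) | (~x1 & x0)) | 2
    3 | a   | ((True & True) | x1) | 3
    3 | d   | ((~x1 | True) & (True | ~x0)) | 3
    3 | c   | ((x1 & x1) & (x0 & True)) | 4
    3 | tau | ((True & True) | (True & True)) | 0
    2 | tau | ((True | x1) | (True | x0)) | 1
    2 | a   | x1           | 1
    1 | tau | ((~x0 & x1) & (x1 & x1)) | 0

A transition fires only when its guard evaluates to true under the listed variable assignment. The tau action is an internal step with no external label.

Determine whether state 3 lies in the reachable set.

Guard filter leaves 8 enabled edge(s).
depth 0: {0}
depth 1: {2}  now seen {0,2}
depth 2: {1}  now seen {0,1,2}
depth 3: {3}  now seen {0,1,2,3}
Reach set: {0,1,2,3}
trace reaching 3: a·tau·b

Answer: REACHABLE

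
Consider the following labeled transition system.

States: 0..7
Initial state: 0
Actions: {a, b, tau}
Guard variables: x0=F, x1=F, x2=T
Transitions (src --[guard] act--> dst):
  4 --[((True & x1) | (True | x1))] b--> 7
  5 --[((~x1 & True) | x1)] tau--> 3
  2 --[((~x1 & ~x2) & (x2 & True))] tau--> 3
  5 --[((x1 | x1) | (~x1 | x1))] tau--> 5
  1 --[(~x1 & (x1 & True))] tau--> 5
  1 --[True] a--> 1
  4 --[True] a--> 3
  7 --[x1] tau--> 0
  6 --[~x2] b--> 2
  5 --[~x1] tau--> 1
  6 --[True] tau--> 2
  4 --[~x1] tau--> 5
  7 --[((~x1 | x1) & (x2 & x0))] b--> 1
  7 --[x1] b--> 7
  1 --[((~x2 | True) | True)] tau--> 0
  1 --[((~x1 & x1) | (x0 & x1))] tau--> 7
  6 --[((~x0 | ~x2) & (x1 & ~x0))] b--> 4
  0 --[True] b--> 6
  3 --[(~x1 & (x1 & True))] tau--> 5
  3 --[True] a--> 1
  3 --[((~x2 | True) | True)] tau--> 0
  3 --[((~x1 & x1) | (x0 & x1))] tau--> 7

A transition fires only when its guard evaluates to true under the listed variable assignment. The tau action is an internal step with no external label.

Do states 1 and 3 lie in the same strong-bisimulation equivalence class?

Answer: BISIMILAR

Analysis:
Compute ~ classes (split until stable):
  π0 = {{0,1,2,3,4,5,6,7}}
  π1 = {{0},{1,3},{2,7},{4},{5,6}}
  π2 = {{0},{1,3},{2,7},{4},{5},{6}}
Fixed point at round 3; 6 class(es).
class of 1: {1,3}; class of 3: {1,3}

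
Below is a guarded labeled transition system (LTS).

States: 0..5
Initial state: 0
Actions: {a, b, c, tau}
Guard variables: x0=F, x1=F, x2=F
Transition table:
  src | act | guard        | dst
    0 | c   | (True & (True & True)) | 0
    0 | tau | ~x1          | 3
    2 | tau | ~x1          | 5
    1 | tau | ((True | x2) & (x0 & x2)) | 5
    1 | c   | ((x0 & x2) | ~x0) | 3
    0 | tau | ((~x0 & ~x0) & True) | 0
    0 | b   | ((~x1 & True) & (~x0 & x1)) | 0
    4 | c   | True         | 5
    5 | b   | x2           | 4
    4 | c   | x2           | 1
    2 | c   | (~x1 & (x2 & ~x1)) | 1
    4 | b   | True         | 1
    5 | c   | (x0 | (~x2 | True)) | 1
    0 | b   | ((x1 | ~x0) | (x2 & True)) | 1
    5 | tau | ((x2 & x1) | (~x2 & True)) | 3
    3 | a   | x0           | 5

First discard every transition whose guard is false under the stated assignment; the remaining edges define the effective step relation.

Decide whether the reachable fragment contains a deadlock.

R = {0,1,3}
  0: b→1  c→0  tau→0  tau→3  [deg 4]
  1: c→3  [deg 1]
  3: ∅  [STUCK]
trace reaching 3: tau

Answer: DEADLOCK at state 3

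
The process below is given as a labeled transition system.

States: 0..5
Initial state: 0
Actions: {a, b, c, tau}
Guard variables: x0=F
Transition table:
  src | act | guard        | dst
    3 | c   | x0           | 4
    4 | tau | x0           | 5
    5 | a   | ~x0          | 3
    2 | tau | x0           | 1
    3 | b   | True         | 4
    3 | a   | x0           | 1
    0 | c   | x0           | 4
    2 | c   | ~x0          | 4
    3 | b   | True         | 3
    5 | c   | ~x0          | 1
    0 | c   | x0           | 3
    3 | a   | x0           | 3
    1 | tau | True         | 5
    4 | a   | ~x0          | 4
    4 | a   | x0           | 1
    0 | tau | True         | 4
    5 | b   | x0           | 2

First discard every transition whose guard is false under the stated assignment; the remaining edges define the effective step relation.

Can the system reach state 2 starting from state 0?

After dropping false guards: 8 live edges.
Layer 0: {0}
Layer 1: {4}  cumulative {0,4}
Reachable = {0,4}

Answer: UNREACHABLE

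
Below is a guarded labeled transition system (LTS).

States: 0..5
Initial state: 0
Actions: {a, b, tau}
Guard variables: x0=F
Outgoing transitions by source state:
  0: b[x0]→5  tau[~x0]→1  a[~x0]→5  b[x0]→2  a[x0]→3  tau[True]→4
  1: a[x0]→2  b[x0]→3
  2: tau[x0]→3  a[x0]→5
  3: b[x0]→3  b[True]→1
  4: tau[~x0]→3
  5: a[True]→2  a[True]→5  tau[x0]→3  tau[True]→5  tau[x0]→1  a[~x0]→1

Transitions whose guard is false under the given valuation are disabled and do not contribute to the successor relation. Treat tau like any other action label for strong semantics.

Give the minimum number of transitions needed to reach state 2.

Answer: 2

Trace:
Breadth-first toward 2:
  Layer 0: {0}
  Layer 1: {1,4,5}
  Layer 2: {2,3}
2 enters at depth 2; path a·a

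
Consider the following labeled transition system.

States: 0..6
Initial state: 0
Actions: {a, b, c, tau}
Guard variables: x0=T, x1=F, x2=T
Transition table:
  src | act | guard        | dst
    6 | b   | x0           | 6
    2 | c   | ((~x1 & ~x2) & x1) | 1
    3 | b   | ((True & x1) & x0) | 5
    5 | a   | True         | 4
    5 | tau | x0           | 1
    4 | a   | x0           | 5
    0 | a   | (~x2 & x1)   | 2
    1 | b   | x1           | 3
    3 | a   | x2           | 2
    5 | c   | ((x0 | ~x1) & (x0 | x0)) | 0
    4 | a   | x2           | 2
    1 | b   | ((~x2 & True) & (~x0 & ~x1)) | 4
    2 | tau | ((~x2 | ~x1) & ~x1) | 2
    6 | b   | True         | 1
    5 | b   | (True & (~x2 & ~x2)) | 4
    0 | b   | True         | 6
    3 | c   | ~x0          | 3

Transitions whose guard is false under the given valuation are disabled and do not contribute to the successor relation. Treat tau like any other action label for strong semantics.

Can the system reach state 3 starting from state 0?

Answer: UNREACHABLE

Trace:
Guard filter leaves 10 enabled edge(s).
depth 0: {0}
depth 1: {6}  total {0,6}
depth 2: {1}  total {0,1,6}
Reachable = {0,1,6}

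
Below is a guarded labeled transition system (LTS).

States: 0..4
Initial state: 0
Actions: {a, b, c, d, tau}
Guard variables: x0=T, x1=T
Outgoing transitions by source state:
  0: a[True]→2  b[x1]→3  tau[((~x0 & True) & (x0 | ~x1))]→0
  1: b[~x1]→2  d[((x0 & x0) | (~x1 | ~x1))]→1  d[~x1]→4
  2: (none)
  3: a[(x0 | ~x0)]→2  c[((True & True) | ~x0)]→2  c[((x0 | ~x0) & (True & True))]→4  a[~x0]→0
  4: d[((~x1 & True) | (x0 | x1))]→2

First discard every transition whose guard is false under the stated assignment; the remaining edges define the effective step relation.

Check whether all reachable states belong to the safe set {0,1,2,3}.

Inv-set: {0,1,2,3}
R = {0,2,3,4}
  0: safe
  2: safe
  3: safe
  4: VIOLATES
witness against invariant: b·c → 4

Answer: INVARIANT VIOLATED at state 4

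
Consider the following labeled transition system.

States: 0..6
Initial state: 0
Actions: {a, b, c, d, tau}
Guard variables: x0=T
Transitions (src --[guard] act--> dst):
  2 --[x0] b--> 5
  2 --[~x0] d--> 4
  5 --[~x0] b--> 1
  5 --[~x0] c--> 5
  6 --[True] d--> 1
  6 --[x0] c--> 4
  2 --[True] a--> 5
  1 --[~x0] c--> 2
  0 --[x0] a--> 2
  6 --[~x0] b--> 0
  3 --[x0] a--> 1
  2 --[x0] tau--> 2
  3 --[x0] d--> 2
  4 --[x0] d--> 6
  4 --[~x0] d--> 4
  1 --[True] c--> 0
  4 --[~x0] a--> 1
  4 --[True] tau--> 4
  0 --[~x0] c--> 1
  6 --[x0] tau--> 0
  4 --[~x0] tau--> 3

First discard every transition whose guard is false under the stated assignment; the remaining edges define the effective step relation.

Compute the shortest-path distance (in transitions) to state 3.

Answer: UNREACHABLE

Trace:
Breadth-first toward 3:
  depth 0: {0}
  depth 1: {2}
  depth 2: {5}
3 never appears.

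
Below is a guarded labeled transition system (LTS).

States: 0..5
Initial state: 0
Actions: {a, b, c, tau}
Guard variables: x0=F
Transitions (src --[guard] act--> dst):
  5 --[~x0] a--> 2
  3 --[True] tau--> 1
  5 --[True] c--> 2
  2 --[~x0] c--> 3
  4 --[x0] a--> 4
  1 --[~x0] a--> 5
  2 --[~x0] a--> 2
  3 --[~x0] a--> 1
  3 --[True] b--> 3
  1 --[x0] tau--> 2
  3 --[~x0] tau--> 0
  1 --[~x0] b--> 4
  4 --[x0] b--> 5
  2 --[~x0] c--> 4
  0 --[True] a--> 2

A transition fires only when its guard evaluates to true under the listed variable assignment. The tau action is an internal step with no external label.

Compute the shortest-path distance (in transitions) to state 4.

Answer: 2

Working:
BFS to 4:
  depth 0: {0}
  depth 1: {2}
  depth 2: {3,4}
first hit 4 at d=2 via a·c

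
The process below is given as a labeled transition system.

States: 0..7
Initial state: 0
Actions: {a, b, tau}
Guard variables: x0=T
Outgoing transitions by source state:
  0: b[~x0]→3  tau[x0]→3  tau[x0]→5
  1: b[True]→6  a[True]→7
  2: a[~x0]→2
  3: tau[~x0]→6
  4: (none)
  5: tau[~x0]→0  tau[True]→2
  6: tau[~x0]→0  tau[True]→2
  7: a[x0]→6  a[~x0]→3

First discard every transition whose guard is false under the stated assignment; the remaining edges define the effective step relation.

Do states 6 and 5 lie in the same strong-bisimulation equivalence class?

Answer: BISIMILAR

Trace:
Compute ~ classes (split until stable):
  π0 = {{0,1,2,3,4,5,6,7}}
  π1 = {{0,5,6},{1},{2,3,4},{7}}
  π2 = {{0},{1},{2,3,4},{5,6},{7}}
Fixed point at round 3; 5 class(es).
[6]={5,6}  [5]={5,6}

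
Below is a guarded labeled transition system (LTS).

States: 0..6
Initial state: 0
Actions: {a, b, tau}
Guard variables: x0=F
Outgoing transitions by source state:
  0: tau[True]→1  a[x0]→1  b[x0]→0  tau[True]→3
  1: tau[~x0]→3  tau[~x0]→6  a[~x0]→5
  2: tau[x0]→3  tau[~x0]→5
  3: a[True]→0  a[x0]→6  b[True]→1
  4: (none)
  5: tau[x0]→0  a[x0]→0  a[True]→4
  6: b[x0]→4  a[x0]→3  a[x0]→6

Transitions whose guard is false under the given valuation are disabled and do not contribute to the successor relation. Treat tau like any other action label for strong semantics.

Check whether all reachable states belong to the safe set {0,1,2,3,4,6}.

Safe = {0,1,2,3,4,6}
Reachable = {0,1,3,4,5,6}
  0: ✓
  1: ✓
  3: ✓
  4: ✓
  5: VIOLATES
  6: ✓
counterexample path to 5: tau·a

Answer: INVARIANT VIOLATED at state 5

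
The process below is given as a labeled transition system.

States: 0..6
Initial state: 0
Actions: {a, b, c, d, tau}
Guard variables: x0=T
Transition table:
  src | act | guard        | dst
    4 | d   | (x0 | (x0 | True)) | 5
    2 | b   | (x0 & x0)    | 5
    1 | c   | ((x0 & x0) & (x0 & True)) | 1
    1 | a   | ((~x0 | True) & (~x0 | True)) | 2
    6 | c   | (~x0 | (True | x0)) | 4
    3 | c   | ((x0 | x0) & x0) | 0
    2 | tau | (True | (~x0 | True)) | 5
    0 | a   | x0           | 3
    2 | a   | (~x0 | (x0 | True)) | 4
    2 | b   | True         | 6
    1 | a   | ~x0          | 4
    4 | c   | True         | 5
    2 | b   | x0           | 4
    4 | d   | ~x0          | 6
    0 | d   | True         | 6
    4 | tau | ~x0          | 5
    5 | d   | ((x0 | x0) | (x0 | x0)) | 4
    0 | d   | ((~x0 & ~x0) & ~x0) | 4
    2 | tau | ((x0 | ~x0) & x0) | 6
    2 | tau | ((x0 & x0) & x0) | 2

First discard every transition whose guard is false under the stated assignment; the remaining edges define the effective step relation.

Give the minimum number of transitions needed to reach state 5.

Breadth-first toward 5:
  depth 0: {0}
  depth 1: {3,6}
  depth 2: {4}
  depth 3: {5}
depth(5)=3, e.g. d·c·c

Answer: 3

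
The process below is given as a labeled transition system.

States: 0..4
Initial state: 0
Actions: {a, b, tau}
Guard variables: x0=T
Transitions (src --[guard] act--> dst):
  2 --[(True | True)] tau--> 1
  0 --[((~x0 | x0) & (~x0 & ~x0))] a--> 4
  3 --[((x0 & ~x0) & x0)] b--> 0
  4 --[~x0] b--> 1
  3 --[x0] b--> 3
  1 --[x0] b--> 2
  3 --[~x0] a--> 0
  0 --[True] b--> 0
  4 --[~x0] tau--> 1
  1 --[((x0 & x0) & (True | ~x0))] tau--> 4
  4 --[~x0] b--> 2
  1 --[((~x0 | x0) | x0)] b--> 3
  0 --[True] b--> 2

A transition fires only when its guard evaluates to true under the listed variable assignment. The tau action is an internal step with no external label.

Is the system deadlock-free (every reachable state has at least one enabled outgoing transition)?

Reachable = {0,1,2,3,4}
  0: b→0  b→2  [2 exit(s)]
  1: b→2  b→3  tau→4  [3 exit(s)]
  2: tau→1  [1 exit(s)]
  3: b→3  [1 exit(s)]
  4: ∅  [STUCK]
witness 4: b·tau·tau

Answer: DEADLOCK at state 4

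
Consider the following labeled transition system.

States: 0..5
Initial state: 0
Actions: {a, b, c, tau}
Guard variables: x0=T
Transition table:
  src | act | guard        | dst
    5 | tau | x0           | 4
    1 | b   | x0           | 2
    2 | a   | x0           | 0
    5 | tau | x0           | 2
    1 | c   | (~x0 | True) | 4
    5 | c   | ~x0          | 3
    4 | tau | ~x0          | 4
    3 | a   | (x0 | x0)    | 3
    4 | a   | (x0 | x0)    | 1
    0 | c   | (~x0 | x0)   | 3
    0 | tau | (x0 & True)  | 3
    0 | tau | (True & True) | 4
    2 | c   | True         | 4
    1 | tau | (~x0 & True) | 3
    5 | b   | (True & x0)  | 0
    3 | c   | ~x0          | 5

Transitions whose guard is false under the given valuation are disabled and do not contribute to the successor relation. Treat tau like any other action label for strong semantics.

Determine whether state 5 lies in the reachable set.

Guard filter leaves 12 enabled edge(s).
L0 = {0}
L1 = {3,4}  now seen {0,3,4}
L2 = {1}  now seen {0,1,3,4}
L3 = {2}  now seen {0,1,2,3,4}
Reach set: {0,1,2,3,4}

Answer: UNREACHABLE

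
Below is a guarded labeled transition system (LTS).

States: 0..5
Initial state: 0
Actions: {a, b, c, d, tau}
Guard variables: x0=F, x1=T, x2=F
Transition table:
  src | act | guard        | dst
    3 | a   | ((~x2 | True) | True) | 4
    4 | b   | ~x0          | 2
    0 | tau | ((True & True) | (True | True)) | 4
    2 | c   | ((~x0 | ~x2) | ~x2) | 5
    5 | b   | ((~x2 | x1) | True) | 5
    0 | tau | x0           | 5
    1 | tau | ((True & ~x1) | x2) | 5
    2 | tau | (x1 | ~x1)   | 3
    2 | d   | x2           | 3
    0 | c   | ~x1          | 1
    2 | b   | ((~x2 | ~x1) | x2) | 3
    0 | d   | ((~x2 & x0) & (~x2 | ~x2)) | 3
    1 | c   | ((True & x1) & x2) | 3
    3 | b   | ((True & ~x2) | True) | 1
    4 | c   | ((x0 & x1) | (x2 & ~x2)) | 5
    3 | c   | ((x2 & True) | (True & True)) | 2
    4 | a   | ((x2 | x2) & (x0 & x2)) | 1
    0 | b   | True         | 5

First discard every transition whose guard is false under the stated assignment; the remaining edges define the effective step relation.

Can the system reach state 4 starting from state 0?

Guard filter leaves 10 enabled edge(s).
L0 = {0}
L1 = {4,5}  now seen {0,4,5}
L2 = {2}  now seen {0,2,4,5}
L3 = {3}  now seen {0,2,3,4,5}
L4 = {1}  now seen {0,1,2,3,4,5}
Reach set: {0,1,2,3,4,5}
trace reaching 4: tau

Answer: REACHABLE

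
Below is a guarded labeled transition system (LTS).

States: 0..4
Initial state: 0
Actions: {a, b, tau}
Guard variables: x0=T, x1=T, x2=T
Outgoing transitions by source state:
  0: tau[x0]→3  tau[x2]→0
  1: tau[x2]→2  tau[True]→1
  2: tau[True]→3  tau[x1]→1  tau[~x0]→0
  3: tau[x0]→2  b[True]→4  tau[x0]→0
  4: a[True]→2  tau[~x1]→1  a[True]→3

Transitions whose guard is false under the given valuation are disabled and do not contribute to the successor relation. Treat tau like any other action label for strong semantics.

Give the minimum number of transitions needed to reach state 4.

Answer: 2

Working:
Layered search for 4:
  Layer 0: {0}
  Layer 1: {3}
  Layer 2: {2,4}
depth(4)=2, e.g. tau·b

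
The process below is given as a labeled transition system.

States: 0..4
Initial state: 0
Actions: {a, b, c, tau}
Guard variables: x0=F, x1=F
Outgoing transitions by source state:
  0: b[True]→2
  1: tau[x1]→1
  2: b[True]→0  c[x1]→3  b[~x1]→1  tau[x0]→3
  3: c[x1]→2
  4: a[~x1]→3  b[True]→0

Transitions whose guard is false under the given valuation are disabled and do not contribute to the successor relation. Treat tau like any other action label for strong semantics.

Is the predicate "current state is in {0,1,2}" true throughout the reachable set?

Inv-set: {0,1,2}
Reachable = {0,1,2}
  0: ✓
  1: ✓
  2: ✓

Answer: INVARIANT HOLDS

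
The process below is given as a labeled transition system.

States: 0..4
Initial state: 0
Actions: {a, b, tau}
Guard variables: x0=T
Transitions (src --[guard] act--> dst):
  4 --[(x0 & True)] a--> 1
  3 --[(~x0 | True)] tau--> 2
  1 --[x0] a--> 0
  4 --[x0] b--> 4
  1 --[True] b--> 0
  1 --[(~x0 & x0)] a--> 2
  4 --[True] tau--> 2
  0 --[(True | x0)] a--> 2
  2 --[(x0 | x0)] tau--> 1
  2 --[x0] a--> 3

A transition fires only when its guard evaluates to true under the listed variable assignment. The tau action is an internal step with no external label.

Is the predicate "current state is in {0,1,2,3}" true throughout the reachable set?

Answer: INVARIANT HOLDS

Working:
Inv-set: {0,1,2,3}
Reachable = {0,1,2,3}
  0: ✓
  1: ✓
  2: ✓
  3: ✓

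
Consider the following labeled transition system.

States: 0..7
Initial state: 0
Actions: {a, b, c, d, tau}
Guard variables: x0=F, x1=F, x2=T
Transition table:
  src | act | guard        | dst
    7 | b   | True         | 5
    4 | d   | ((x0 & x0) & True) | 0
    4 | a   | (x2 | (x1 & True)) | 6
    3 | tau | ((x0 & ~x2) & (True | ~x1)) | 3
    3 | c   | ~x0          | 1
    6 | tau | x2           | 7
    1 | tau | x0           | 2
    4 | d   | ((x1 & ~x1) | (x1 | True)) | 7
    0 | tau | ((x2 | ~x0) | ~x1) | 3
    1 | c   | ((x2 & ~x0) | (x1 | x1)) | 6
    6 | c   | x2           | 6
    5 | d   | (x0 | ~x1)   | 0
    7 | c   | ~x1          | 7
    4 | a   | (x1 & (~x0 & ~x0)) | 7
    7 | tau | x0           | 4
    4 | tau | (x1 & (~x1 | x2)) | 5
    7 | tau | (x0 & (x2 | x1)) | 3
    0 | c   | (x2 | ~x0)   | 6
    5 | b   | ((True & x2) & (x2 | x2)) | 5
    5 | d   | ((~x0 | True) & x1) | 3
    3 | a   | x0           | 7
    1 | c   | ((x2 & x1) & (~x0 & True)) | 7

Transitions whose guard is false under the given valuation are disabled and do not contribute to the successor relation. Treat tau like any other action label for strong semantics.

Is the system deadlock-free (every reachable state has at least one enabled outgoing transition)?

R = {0,1,3,5,6,7}
  0: c→6  tau→3  [deg 2]
  1: c→6  [deg 1]
  3: c→1  [deg 1]
  5: b→5  d→0  [deg 2]
  6: c→6  tau→7  [deg 2]
  7: b→5  c→7  [deg 2]

Answer: DEADLOCK-FREE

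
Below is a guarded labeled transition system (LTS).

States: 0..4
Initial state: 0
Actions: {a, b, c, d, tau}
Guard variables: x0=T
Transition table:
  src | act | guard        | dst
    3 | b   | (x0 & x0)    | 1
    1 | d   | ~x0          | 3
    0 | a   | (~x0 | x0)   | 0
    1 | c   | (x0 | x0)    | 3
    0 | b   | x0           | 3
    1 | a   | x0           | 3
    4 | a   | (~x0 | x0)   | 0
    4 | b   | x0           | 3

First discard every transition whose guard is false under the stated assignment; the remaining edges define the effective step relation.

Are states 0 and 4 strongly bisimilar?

Answer: BISIMILAR

Working:
Refine partition for ~:
  round 0: {{0,1,2,3,4}}
  round 1: {{0,4},{1},{2},{3}}
4 equivalence class(es) (converged in 2)
class of 0: {0,4}; class of 4: {0,4}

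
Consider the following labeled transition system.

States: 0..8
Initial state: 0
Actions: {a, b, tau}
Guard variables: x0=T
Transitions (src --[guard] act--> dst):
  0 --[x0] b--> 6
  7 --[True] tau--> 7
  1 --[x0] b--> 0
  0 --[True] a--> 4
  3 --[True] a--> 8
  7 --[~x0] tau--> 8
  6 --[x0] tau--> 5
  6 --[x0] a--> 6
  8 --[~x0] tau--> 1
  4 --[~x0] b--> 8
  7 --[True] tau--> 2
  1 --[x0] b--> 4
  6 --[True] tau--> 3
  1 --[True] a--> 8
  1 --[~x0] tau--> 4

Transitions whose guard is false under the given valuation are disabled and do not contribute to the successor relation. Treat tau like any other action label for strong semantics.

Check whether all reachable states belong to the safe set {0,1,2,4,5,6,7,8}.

Inv-set: {0,1,2,4,5,6,7,8}
Reach set: {0,3,4,5,6,8}
  0: safe
  3: VIOLATES
  4: safe
  5: safe
  6: safe
  8: safe
reach 3 via b·tau — violates

Answer: INVARIANT VIOLATED at state 3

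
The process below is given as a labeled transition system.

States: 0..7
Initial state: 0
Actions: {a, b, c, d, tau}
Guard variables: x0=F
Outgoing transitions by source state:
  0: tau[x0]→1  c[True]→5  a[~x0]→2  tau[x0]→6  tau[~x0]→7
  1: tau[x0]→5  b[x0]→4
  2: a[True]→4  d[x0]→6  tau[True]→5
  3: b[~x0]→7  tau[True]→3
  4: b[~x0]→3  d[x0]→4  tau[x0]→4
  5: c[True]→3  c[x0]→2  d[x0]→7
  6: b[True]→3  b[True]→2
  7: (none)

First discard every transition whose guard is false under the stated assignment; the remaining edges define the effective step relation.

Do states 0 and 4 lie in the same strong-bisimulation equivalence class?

Bisimulation quotient by refinement:
  π0 = {{0,1,2,3,4,5,6,7}}
  π1 = {{0},{1,7},{2},{3},{4,6},{5}}
  π2 = {{0},{1,7},{2},{3},{4},{5},{6}}
7 equivalence class(es) (converged in 3)
[0]={0}  [4]={4}

Answer: NOT BISIMILAR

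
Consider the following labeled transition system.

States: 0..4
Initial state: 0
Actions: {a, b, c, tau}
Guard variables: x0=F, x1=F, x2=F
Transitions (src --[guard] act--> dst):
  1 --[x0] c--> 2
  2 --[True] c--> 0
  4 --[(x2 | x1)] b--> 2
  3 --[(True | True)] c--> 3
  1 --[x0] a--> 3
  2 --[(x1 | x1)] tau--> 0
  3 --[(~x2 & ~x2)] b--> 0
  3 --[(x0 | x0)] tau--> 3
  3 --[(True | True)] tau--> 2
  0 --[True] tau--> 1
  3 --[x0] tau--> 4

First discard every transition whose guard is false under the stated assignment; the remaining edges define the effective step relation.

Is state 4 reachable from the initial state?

Guard filter leaves 5 enabled edge(s).
Layer 0: {0}
Layer 1: {1}  total {0,1}
R = {0,1}

Answer: UNREACHABLE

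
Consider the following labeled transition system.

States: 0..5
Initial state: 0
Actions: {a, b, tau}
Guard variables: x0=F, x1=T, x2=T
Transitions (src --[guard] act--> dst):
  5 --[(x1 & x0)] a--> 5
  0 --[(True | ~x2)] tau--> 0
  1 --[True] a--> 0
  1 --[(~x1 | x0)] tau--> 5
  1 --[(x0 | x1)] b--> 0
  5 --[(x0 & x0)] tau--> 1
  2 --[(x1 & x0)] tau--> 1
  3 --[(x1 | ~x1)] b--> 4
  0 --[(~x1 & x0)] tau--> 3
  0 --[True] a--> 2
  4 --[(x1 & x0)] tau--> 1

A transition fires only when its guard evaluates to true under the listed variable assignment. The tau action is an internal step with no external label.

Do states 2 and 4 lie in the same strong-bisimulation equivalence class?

Refine partition for ~:
  round 0: {{0,1,2,3,4,5}}
  round 1: {{0},{1},{2,4,5},{3}}
4 equivalence class(es) (converged in 2)
2∈{2,4,5}, 4∈{2,4,5}

Answer: BISIMILAR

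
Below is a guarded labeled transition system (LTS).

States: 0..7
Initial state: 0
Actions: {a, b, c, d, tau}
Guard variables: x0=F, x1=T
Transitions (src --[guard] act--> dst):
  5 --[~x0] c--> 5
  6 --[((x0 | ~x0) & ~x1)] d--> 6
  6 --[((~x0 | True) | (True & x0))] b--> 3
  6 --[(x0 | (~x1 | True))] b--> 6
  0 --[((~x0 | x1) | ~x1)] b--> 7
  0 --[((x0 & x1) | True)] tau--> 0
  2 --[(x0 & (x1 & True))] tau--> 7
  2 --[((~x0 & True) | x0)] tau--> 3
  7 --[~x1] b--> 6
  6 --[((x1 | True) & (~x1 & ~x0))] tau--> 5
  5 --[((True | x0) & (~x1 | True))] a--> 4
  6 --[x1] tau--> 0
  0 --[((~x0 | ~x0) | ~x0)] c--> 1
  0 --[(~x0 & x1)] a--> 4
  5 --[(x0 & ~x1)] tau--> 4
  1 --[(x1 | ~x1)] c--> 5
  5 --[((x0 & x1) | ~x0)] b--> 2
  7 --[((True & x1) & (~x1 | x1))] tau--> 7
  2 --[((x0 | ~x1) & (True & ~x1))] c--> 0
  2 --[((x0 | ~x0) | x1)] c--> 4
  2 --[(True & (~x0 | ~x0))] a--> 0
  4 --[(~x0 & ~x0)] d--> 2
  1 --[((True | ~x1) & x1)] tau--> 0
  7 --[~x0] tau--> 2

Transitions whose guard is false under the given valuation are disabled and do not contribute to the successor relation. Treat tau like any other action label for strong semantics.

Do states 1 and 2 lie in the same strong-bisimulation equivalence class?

Compute ~ classes (split until stable):
  round 0: {{0,1,2,3,4,5,6,7}}
  round 1: {{0},{1},{2},{3},{4},{5},{6},{7}}
8 equivalence class(es) (converged in 2)
1∈{1}, 2∈{2}

Answer: NOT BISIMILAR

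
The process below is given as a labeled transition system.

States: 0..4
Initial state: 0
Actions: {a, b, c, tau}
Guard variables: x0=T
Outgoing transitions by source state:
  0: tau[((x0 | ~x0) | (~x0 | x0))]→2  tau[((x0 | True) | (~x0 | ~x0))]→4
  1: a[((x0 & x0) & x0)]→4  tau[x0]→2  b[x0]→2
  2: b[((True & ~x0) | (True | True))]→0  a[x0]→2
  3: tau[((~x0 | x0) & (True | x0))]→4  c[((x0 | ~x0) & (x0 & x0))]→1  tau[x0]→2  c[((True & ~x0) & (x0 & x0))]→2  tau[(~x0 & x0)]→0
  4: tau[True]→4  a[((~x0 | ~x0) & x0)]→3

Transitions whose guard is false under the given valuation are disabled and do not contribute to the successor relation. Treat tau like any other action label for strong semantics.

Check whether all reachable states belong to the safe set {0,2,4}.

Inv-set: {0,2,4}
Reachable = {0,2,4}
  0: safe
  2: safe
  4: safe

Answer: INVARIANT HOLDS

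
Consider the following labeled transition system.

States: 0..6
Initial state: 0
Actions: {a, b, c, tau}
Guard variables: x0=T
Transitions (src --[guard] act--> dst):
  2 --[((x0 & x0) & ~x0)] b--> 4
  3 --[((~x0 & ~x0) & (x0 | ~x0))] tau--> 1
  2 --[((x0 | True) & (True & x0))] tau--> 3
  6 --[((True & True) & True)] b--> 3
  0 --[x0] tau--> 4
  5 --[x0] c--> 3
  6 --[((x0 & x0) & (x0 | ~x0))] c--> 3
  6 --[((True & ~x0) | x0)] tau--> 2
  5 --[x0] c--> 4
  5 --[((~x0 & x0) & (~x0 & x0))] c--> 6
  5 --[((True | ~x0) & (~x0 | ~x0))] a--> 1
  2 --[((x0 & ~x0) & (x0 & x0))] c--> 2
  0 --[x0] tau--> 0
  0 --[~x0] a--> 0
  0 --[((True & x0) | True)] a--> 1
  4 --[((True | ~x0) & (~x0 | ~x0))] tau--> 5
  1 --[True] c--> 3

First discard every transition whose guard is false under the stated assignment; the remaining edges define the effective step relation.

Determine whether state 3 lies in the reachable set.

Answer: REACHABLE

Trace:
10 transition(s) survive guard evaluation.
Layer 0: {0}
Layer 1: {1,4}  cumulative {0,1,4}
Layer 2: {3}  cumulative {0,1,3,4}
Reach set: {0,1,3,4}
Path to 3: a·c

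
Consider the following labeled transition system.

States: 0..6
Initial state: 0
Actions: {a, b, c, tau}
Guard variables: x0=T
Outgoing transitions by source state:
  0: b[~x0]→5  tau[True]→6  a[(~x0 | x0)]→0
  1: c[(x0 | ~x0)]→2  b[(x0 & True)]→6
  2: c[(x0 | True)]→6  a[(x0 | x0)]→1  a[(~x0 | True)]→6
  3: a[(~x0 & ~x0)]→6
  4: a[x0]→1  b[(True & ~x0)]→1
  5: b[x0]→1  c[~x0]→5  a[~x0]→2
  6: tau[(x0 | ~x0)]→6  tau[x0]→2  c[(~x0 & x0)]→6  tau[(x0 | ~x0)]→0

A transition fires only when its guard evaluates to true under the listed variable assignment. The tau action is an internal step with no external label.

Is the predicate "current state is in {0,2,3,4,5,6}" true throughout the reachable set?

Safe = {0,2,3,4,5,6}
Reach set: {0,1,2,6}
  0: ✓
  1: ✗ unsafe
  2: ✓
  6: ✓
reach 1 via tau·tau·a — violates

Answer: INVARIANT VIOLATED at state 1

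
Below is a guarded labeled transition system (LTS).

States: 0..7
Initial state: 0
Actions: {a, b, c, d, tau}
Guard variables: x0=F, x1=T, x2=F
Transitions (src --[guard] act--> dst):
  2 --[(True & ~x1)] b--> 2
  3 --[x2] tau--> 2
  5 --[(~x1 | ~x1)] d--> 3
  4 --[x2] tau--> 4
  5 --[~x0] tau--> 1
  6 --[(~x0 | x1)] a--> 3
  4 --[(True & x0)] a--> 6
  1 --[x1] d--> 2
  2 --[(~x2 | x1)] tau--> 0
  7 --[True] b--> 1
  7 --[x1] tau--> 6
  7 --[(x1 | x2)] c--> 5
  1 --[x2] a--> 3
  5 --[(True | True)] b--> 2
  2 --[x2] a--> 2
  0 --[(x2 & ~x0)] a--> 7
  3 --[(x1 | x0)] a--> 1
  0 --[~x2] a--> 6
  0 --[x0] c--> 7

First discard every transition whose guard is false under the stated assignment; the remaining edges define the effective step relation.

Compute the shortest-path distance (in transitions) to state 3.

BFS to 3:
  Layer 0: {0}
  Layer 1: {6}
  Layer 2: {3}
first hit 3 at d=2 via a·a

Answer: 2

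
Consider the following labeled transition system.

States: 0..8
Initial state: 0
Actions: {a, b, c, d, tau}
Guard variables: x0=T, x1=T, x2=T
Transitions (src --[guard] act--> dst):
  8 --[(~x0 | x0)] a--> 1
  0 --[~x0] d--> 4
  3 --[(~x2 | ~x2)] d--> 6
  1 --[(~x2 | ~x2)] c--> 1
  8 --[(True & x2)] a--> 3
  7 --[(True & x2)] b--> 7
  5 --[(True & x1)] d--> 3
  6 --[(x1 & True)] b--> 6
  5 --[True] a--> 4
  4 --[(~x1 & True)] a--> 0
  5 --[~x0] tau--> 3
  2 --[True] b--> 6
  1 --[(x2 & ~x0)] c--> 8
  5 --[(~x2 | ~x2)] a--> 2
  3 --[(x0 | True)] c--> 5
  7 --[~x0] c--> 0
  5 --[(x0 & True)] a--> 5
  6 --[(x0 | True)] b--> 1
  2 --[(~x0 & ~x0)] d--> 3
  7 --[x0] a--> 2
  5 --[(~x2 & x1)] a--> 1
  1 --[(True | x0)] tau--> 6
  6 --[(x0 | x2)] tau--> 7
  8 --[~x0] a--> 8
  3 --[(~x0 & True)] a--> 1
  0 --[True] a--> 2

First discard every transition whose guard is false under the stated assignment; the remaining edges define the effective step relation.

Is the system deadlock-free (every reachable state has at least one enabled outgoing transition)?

R = {0,1,2,6,7}
  0: a→2  [1 exit(s)]
  1: tau→6  [1 exit(s)]
  2: b→6  [1 exit(s)]
  6: b→1  b→6  tau→7  [3 exit(s)]
  7: a→2  b→7  [2 exit(s)]

Answer: DEADLOCK-FREE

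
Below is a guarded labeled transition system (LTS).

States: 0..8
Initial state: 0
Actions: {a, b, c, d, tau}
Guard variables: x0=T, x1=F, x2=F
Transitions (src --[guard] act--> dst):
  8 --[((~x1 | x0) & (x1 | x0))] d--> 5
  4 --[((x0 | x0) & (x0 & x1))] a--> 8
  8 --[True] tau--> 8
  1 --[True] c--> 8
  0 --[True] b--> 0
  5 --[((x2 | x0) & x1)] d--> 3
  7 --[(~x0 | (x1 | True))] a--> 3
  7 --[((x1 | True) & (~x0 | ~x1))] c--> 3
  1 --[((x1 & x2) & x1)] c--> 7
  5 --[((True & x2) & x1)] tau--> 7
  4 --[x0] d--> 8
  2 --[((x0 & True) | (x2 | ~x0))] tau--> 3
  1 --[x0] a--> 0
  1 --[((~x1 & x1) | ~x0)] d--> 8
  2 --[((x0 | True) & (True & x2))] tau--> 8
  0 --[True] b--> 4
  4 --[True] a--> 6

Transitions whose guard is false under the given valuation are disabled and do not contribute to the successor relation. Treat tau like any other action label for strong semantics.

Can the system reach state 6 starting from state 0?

Answer: REACHABLE

Trace:
After dropping false guards: 11 live edges.
Layer 0: {0}
Layer 1: {4}  cumulative {0,4}
Layer 2: {6,8}  cumulative {0,4,6,8}
Layer 3: {5}  cumulative {0,4,5,6,8}
Reach set: {0,4,5,6,8}
Path to 6: b·a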